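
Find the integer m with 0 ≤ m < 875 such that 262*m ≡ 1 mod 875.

Run the extended Euclidean algorithm:
875 = 3*262 + 89
262 = 2*89 + 84
89 = 1*84 + 5
84 = 16*5 + 4
5 = 1*4 + 1
4 = 4*1 + 0
gcd(262, 875) = 1, so the inverse exists.
Bézout: 1 = 53*875 − 177*262.
So 262⁻¹ ≡ −177 ≡ 698 (mod 875).

698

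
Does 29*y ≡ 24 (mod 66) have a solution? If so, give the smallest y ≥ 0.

gcd(29, 66) = 1, so a unique solution mod 66 exists.
29⁻¹ ≡ 41 (mod 66).
y ≡ 41*24 ≡ 60 (mod 66).

60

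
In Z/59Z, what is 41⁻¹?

By the extended Euclidean algorithm:
59 = 1×41 + 18
41 = 2×18 + 5
18 = 3×5 + 3
5 = 1×3 + 2
3 = 1×2 + 1
2 = 2×1 + 0
gcd(41, 59) = 1, so the inverse exists.
Back-substitute for 1:
1 = 1×3 − 1×2
  = −1×5 + 2×3
  = 2×18 − 7×5
  = −7×41 + 16×18
  = 16×59 − 23×41
So 41⁻¹ ≡ −23 ≡ 36 (mod 59).

36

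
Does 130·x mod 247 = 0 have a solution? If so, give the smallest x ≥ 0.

0

gcd(130, 247) = 13, and 13 | 0, so solutions exist.
Divide through by 13: 10·x ≡ 0 (mod 19).
10⁻¹ ≡ 2 (mod 19).
x ≡ 2·0 ≡ 0 (mod 19).
The smallest non-negative solution is x = 0.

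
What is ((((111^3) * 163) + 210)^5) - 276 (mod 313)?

293

(111)^3 ≡ 134 (mod 313)
134 * 163 = 21842 ≡ 245 (mod 313)
245 + 210 = 455 ≡ 142 (mod 313)
(142)^5 ≡ 256 (mod 313)
256 - 276 = -20 ≡ 293 (mod 313)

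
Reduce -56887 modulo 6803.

4340

-56887 = -9·6803 + 4340, so -56887 ≡ 4340 (mod 6803).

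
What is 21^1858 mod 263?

96

Using repeated squaring:
1858 in binary is 11101000010, i.e. 1858 = 1024 + 512 + 256 + 64 + 2.
21^1 ≡ 21 (mod 263)
21^2 ≡ 21^2 = 441 ≡ 178 (mod 263)
21^4 ≡ 178^2 = 31684 ≡ 124 (mod 263)
21^8 ≡ 124^2 = 15376 ≡ 122 (mod 263)
21^16 ≡ 122^2 = 14884 ≡ 156 (mod 263)
21^32 ≡ 156^2 = 24336 ≡ 140 (mod 263)
21^64 ≡ 140^2 = 19600 ≡ 138 (mod 263)
21^128 ≡ 138^2 = 19044 ≡ 108 (mod 263)
21^256 ≡ 108^2 = 11664 ≡ 92 (mod 263)
21^512 ≡ 92^2 = 8464 ≡ 48 (mod 263)
21^1024 ≡ 48^2 = 2304 ≡ 200 (mod 263)
21^1858 = 21^1024 · 21^512 · 21^256 · 21^64 · 21^2 ≡ 200 · 48 · 92 · 138 · 178 (mod 263).
Accumulate the product:
200 · 48 = 9600 ≡ 132
132 · 92 = 12144 ≡ 46
46 · 138 = 6348 ≡ 36
36 · 178 = 6408 ≡ 96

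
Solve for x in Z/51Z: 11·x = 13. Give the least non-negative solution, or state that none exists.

gcd(11, 51) = 1, so a unique solution mod 51 exists.
11⁻¹ ≡ 14 (mod 51).
x ≡ 14·13 ≡ 29 (mod 51).

29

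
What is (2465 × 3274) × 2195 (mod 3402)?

2465 × 3274 = 8070410 ≡ 866 (mod 3402)
866 × 2195 = 1900870 ≡ 2554 (mod 3402)

2554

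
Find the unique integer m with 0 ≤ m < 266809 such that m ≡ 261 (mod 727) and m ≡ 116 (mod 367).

129667

727⁻¹ mod 367: 727·262 ≡ 1 (mod 367), so 727⁻¹ ≡ 262.
m = 261 + 727·((116 − 261)·262 mod 367) = 261 + 727·178 = 129667.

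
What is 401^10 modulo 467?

213

Using repeated squaring:
10 in binary is 1010, i.e. 10 = 8 + 2.
401^1 ≡ 401 (mod 467)
401^2 ≡ 401^2 = 160801 ≡ 153 (mod 467)
401^4 ≡ 153^2 = 23409 ≡ 59 (mod 467)
401^8 ≡ 59^2 = 3481 ≡ 212 (mod 467)
401^10 = 401^8 * 401^2 ≡ 212 * 153 (mod 467).
212 * 153 = 32436 ≡ 213 (mod 467).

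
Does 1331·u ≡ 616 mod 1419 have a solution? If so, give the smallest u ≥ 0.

gcd(1331, 1419) = 11, and 11 | 616, so solutions exist.
Divide through by 11: 121·u ≡ 56 (mod 129).
121⁻¹ ≡ 16 (mod 129).
u ≡ 16·56 ≡ 122 (mod 129).
The smallest non-negative solution is u = 122.

122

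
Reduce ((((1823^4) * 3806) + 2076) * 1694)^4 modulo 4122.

3028

(1823)^4 ≡ 607 (mod 4122)
607 * 3806 = 2310242 ≡ 1922 (mod 4122)
1922 + 2076 = 3998
3998 * 1694 = 6772612 ≡ 166 (mod 4122)
(166)^4 ≡ 3028 (mod 4122)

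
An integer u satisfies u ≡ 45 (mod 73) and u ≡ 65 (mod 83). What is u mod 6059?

5958

73⁻¹ mod 83: 73*58 ≡ 1 (mod 83), so 73⁻¹ ≡ 58.
u = 45 + 73*((65 − 45)*58 mod 83) = 45 + 73*81 = 5958.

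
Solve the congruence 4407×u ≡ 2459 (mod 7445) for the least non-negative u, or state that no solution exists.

gcd(4407, 7445) = 1, so a unique solution mod 7445 exists.
4407⁻¹ ≡ 5683 (mod 7445).
u ≡ 5683×2459 ≡ 232 (mod 7445).

232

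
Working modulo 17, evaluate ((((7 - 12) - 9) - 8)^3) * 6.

7 - 12 = -5 ≡ 12 (mod 17)
12 - 9 = 3
3 - 8 = -5 ≡ 12 (mod 17)
(12)^3 ≡ 11 (mod 17)
11 * 6 = 66 ≡ 15 (mod 17)

15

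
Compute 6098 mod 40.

18

6098 = 152×40 + 18, so 6098 ≡ 18 (mod 40).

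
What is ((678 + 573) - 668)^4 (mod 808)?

273

678 + 573 = 1251 ≡ 443 (mod 808)
443 - 668 = -225 ≡ 583 (mod 808)
(583)^4 ≡ 273 (mod 808)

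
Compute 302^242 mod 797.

383

Using repeated squaring:
242 in binary is 11110010, i.e. 242 = 128 + 64 + 32 + 16 + 2.
302^1 ≡ 302 (mod 797)
302^2 ≡ 302^2 = 91204 ≡ 346 (mod 797)
302^4 ≡ 346^2 = 119716 ≡ 166 (mod 797)
302^8 ≡ 166^2 = 27556 ≡ 458 (mod 797)
302^16 ≡ 458^2 = 209764 ≡ 153 (mod 797)
302^32 ≡ 153^2 = 23409 ≡ 296 (mod 797)
302^64 ≡ 296^2 = 87616 ≡ 743 (mod 797)
302^128 ≡ 743^2 = 552049 ≡ 525 (mod 797)
302^242 = 302^128 · 302^64 · 302^32 · 302^16 · 302^2 ≡ 525 · 743 · 296 · 153 · 346 (mod 797).
Accumulate the product:
525 · 743 = 390075 ≡ 342
342 · 296 = 101232 ≡ 13
13 · 153 = 1989 ≡ 395
395 · 346 = 136670 ≡ 383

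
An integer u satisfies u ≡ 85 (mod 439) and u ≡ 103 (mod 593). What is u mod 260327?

439⁻¹ mod 593: 439·335 ≡ 1 (mod 593), so 439⁻¹ ≡ 335.
u = 85 + 439·((103 − 85)·335 mod 593) = 85 + 439·100 = 43985.
Check: 43985 mod 439 = 85, 43985 mod 593 = 103. ✓

43985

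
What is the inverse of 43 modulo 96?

96 = 2·43 + 10
43 = 4·10 + 3
10 = 3·3 + 1
3 = 3·1 + 0
gcd(43, 96) = 1, so the inverse exists.
Bézout: 1 = 13·96 − 29·43.
So 43⁻¹ ≡ −29 ≡ 67 (mod 96).

67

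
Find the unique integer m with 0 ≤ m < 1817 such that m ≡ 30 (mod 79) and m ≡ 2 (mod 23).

899

79⁻¹ mod 23: 79·7 ≡ 1 (mod 23), so 79⁻¹ ≡ 7.
m = 30 + 79·((2 − 30)·7 mod 23) = 30 + 79·11 = 899.
Check: 899 mod 79 = 30, 899 mod 23 = 2. ✓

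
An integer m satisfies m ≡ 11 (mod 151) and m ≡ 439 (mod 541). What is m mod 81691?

151⁻¹ mod 541: 151*43 ≡ 1 (mod 541), so 151⁻¹ ≡ 43.
m = 11 + 151*((439 − 11)*43 mod 541) = 11 + 151*10 = 1521.

1521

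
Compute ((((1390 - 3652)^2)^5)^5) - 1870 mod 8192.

6322

1390 - 3652 = -2262 ≡ 5930 (mod 8192)
(5930)^2 ≡ 4836 (mod 8192)
(4836)^5 ≡ 1024 (mod 8192)
(1024)^5 ≡ 0 (mod 8192)
0 - 1870 = -1870 ≡ 6322 (mod 8192)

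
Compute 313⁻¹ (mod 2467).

867

2467 = 7×313 + 276
313 = 1×276 + 37
276 = 7×37 + 17
37 = 2×17 + 3
17 = 5×3 + 2
3 = 1×2 + 1
2 = 2×1 + 0
gcd(313, 2467) = 1, so the inverse exists.
Bézout: 1 = −110×2467 + 867×313.
So 313⁻¹ ≡ 867 (mod 2467).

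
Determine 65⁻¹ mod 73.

9

Run the extended Euclidean algorithm:
73 = 1·65 + 8
65 = 8·8 + 1
8 = 8·1 + 0
gcd(65, 73) = 1, so the inverse exists.
Bézout: 1 = −8·73 + 9·65.
So 65⁻¹ ≡ 9 (mod 73).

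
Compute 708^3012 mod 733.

By square-and-multiply:
708^1 ≡ 708 (mod 733)
708^2 ≡ 708^2 = 501264 ≡ 625 (mod 733)
708^4 ≡ 625^2 = 390625 ≡ 669 (mod 733)
708^8 ≡ 669^2 = 447561 ≡ 431 (mod 733)
708^16 ≡ 431^2 = 185761 ≡ 312 (mod 733)
708^32 ≡ 312^2 = 97344 ≡ 588 (mod 733)
708^64 ≡ 588^2 = 345744 ≡ 501 (mod 733)
708^128 ≡ 501^2 = 251001 ≡ 315 (mod 733)
708^256 ≡ 315^2 = 99225 ≡ 270 (mod 733)
708^512 ≡ 270^2 = 72900 ≡ 333 (mod 733)
708^1024 ≡ 333^2 = 110889 ≡ 206 (mod 733)
708^2048 ≡ 206^2 = 42436 ≡ 655 (mod 733)
708^3012 = 708^2048 · 708^512 · 708^256 · 708^128 · 708^64 · 708^4 ≡ 655 · 333 · 270 · 315 · 501 · 669 (mod 733).
Accumulate the product:
655 · 333 = 218115 ≡ 414
414 · 270 = 111780 ≡ 364
364 · 315 = 114660 ≡ 312
312 · 501 = 156312 ≡ 183
183 · 669 = 122427 ≡ 16

16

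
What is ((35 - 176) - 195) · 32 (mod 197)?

35 - 176 = -141 ≡ 56 (mod 197)
56 - 195 = -139 ≡ 58 (mod 197)
58 · 32 = 1856 ≡ 83 (mod 197)

83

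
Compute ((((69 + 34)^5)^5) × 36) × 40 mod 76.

69 + 34 = 103 ≡ 27 (mod 76)
(27)^5 ≡ 31 (mod 76)
(31)^5 ≡ 27 (mod 76)
27 × 36 = 972 ≡ 60 (mod 76)
60 × 40 = 2400 ≡ 44 (mod 76)

44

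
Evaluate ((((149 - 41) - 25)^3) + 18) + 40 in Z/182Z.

1

149 - 41 = 108
108 - 25 = 83
(83)^3 ≡ 125 (mod 182)
125 + 18 = 143
143 + 40 = 183 ≡ 1 (mod 182)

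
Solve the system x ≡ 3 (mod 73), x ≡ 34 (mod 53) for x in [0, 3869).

2631

73⁻¹ mod 53: 73×8 ≡ 1 (mod 53), so 73⁻¹ ≡ 8.
x = 3 + 73×((34 − 3)×8 mod 53) = 3 + 73×36 = 2631.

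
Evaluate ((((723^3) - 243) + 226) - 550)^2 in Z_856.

176

(723)^3 ≡ 507 (mod 856)
507 - 243 = 264
264 + 226 = 490
490 - 550 = -60 ≡ 796 (mod 856)
(796)^2 ≡ 176 (mod 856)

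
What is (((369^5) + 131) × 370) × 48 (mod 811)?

155

(369)^5 ≡ 688 (mod 811)
688 + 131 = 819 ≡ 8 (mod 811)
8 × 370 = 2960 ≡ 527 (mod 811)
527 × 48 = 25296 ≡ 155 (mod 811)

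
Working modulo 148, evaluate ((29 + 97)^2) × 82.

24

29 + 97 = 126
(126)^2 ≡ 40 (mod 148)
40 × 82 = 3280 ≡ 24 (mod 148)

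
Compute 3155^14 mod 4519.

3155^1 ≡ 3155 (mod 4519)
3155^2 ≡ 3155^2 = 9954025 ≡ 3187 (mod 4519)
3155^4 ≡ 3187^2 = 10156969 ≡ 2776 (mod 4519)
3155^8 ≡ 2776^2 = 7706176 ≡ 1281 (mod 4519)
3155^14 = 3155^8 * 3155^4 * 3155^2 ≡ 1281 * 2776 * 3187 (mod 4519).
Accumulate the product:
1281 * 2776 = 3556056 ≡ 4122
4122 * 3187 = 13136814 ≡ 81

81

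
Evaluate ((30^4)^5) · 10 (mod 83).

23

(30)^4 ≡ 3 (mod 83)
(3)^5 ≡ 77 (mod 83)
77 · 10 = 770 ≡ 23 (mod 83)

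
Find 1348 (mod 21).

1348 = 64×21 + 4, so 1348 ≡ 4 (mod 21).

4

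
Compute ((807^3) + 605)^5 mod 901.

54

(807)^3 ≡ 138 (mod 901)
138 + 605 = 743
(743)^5 ≡ 54 (mod 901)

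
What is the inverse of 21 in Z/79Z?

64

79 = 3*21 + 16
21 = 1*16 + 5
16 = 3*5 + 1
5 = 5*1 + 0
gcd(21, 79) = 1, so the inverse exists.
Bézout: 1 = 4*79 − 15*21.
So 21⁻¹ ≡ −15 ≡ 64 (mod 79).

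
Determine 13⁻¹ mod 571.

Apply the Euclidean algorithm and back-substitute:
571 = 43·13 + 12
13 = 1·12 + 1
12 = 12·1 + 0
gcd(13, 571) = 1, so the inverse exists.
Back-substitute for 1:
1 = 1·13 − 1·12
  = −1·571 + 44·13
So 13⁻¹ ≡ 44 (mod 571).

44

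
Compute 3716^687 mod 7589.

1313

687 in binary is 1010101111, i.e. 687 = 512 + 128 + 32 + 8 + 4 + 2 + 1.
3716^1 ≡ 3716 (mod 7589)
3716^2 ≡ 3716^2 = 13808656 ≡ 4265 (mod 7589)
3716^4 ≡ 4265^2 = 18190225 ≡ 6981 (mod 7589)
3716^8 ≡ 6981^2 = 48734361 ≡ 5392 (mod 7589)
3716^16 ≡ 5392^2 = 29073664 ≡ 205 (mod 7589)
3716^32 ≡ 205^2 = 42025 ≡ 4080 (mod 7589)
3716^64 ≡ 4080^2 = 16646400 ≡ 3723 (mod 7589)
3716^128 ≡ 3723^2 = 13860729 ≡ 3215 (mod 7589)
3716^256 ≡ 3215^2 = 10336225 ≡ 7 (mod 7589)
3716^512 ≡ 7^2 = 49 (mod 7589)
3716^687 = 3716^512 × 3716^128 × 3716^32 × 3716^8 × 3716^4 × 3716^2 × 3716^1 ≡ 49 × 3215 × 4080 × 5392 × 6981 × 4265 × 3716 (mod 7589).
Accumulate the product:
49 × 3215 = 157535 ≡ 5755
5755 × 4080 = 23480400 ≡ 34
34 × 5392 = 183328 ≡ 1192
1192 × 6981 = 8321352 ≡ 3808
3808 × 4265 = 16241120 ≡ 660
660 × 3716 = 2452560 ≡ 1313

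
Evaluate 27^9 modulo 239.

By square-and-multiply:
27^1 ≡ 27 (mod 239)
27^2 ≡ 27^2 = 729 ≡ 12 (mod 239)
27^4 ≡ 12^2 = 144 (mod 239)
27^8 ≡ 144^2 = 20736 ≡ 182 (mod 239)
27^9 = 27^8 * 27^1 ≡ 182 * 27 (mod 239).
182 * 27 = 4914 ≡ 134 (mod 239).

134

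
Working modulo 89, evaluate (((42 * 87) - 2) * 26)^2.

32

42 * 87 = 3654 ≡ 5 (mod 89)
5 - 2 = 3
3 * 26 = 78
(78)^2 ≡ 32 (mod 89)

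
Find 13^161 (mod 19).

13^1 ≡ 13 (mod 19)
13^2 ≡ 13^2 = 169 ≡ 17 (mod 19)
13^4 ≡ 17^2 = 289 ≡ 4 (mod 19)
13^8 ≡ 4^2 = 16 (mod 19)
13^16 ≡ 16^2 = 256 ≡ 9 (mod 19)
13^32 ≡ 9^2 = 81 ≡ 5 (mod 19)
13^64 ≡ 5^2 = 25 ≡ 6 (mod 19)
13^128 ≡ 6^2 = 36 ≡ 17 (mod 19)
13^161 = 13^128 · 13^32 · 13^1 ≡ 17 · 5 · 13 (mod 19).
Accumulate the product:
17 · 5 = 85 ≡ 9
9 · 13 = 117 ≡ 3

3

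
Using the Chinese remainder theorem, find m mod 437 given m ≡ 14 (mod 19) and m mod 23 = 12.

19⁻¹ mod 23: 19*17 ≡ 1 (mod 23), so 19⁻¹ ≡ 17.
m = 14 + 19*((12 − 14)*17 mod 23) = 14 + 19*12 = 242.

242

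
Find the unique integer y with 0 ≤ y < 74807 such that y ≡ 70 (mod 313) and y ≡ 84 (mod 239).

34500

313⁻¹ mod 239: 313×42 ≡ 1 (mod 239), so 313⁻¹ ≡ 42.
y = 70 + 313×((84 − 70)×42 mod 239) = 70 + 313×110 = 34500.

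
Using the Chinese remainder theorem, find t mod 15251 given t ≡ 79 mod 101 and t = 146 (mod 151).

101⁻¹ mod 151: 101×3 ≡ 1 (mod 151), so 101⁻¹ ≡ 3.
t = 79 + 101×((146 − 79)×3 mod 151) = 79 + 101×50 = 5129.

5129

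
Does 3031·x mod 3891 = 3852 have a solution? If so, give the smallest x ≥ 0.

gcd(3031, 3891) = 1, so a unique solution mod 3891 exists.
3031⁻¹ ≡ 2131 (mod 3891).
x ≡ 2131·3852 ≡ 2493 (mod 3891).

2493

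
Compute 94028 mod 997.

310

94028 = 94*997 + 310, so 94028 ≡ 310 (mod 997).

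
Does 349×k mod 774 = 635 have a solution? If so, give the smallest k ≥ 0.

299

gcd(349, 774) = 1, so a unique solution mod 774 exists.
349⁻¹ ≡ 499 (mod 774).
k ≡ 499×635 ≡ 299 (mod 774).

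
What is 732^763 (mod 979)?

392

763 in binary is 1011111011, i.e. 763 = 512 + 128 + 64 + 32 + 16 + 8 + 2 + 1.
732^1 ≡ 732 (mod 979)
732^2 ≡ 732^2 = 535824 ≡ 311 (mod 979)
732^4 ≡ 311^2 = 96721 ≡ 779 (mod 979)
732^8 ≡ 779^2 = 606841 ≡ 840 (mod 979)
732^16 ≡ 840^2 = 705600 ≡ 720 (mod 979)
732^32 ≡ 720^2 = 518400 ≡ 509 (mod 979)
732^64 ≡ 509^2 = 259081 ≡ 625 (mod 979)
732^128 ≡ 625^2 = 390625 ≡ 4 (mod 979)
732^256 ≡ 4^2 = 16 (mod 979)
732^512 ≡ 16^2 = 256 (mod 979)
732^763 = 732^512 · 732^128 · 732^64 · 732^32 · 732^16 · 732^8 · 732^2 · 732^1 ≡ 256 · 4 · 625 · 509 · 720 · 840 · 311 · 732 (mod 979).
Accumulate the product:
256 · 4 = 1024 ≡ 45
45 · 625 = 28125 ≡ 713
713 · 509 = 362917 ≡ 687
687 · 720 = 494640 ≡ 245
245 · 840 = 205800 ≡ 210
210 · 311 = 65310 ≡ 696
696 · 732 = 509472 ≡ 392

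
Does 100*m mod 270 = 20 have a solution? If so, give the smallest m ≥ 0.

11

gcd(100, 270) = 10, and 10 | 20, so solutions exist.
Divide through by 10: 10*m ≡ 2 mod 27.
10⁻¹ ≡ 19 (mod 27).
m ≡ 19*2 ≡ 11 (mod 27).
The smallest non-negative solution is m = 11.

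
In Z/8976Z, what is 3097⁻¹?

3049

By the extended Euclidean algorithm:
8976 = 2*3097 + 2782
3097 = 1*2782 + 315
2782 = 8*315 + 262
315 = 1*262 + 53
262 = 4*53 + 50
53 = 1*50 + 3
50 = 16*3 + 2
3 = 1*2 + 1
2 = 2*1 + 0
gcd(3097, 8976) = 1, so the inverse exists.
Back-substitute for 1:
1 = 1*3 − 1*2
  = −1*50 + 17*3
  = 17*53 − 18*50
  = −18*262 + 89*53
  = 89*315 − 107*262
  = −107*2782 + 945*315
  = 945*3097 − 1052*2782
  = −1052*8976 + 3049*3097
So 3097⁻¹ ≡ 3049 (mod 8976).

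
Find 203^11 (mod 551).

116

203^1 ≡ 203 (mod 551)
203^2 ≡ 203^2 = 41209 ≡ 435 (mod 551)
203^4 ≡ 435^2 = 189225 ≡ 232 (mod 551)
203^8 ≡ 232^2 = 53824 ≡ 377 (mod 551)
203^11 = 203^8 · 203^2 · 203^1 ≡ 377 · 435 · 203 (mod 551).
Accumulate the product:
377 · 435 = 163995 ≡ 348
348 · 203 = 70644 ≡ 116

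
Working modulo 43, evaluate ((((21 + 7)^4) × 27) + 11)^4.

16

21 + 7 = 28
(28)^4 ≡ 14 (mod 43)
14 × 27 = 378 ≡ 34 (mod 43)
34 + 11 = 45 ≡ 2 (mod 43)
(2)^4 ≡ 16 (mod 43)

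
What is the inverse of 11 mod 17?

Apply the Euclidean algorithm and back-substitute:
17 = 1*11 + 6
11 = 1*6 + 5
6 = 1*5 + 1
5 = 5*1 + 0
gcd(11, 17) = 1, so the inverse exists.
Back-substitute for 1:
1 = 1*6 − 1*5
  = −1*11 + 2*6
  = 2*17 − 3*11
So 11⁻¹ ≡ −3 ≡ 14 (mod 17).

14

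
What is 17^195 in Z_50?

43

195 in binary is 11000011, i.e. 195 = 128 + 64 + 2 + 1.
17^1 ≡ 17 (mod 50)
17^2 ≡ 17^2 = 289 ≡ 39 (mod 50)
17^4 ≡ 39^2 = 1521 ≡ 21 (mod 50)
17^8 ≡ 21^2 = 441 ≡ 41 (mod 50)
17^16 ≡ 41^2 = 1681 ≡ 31 (mod 50)
17^32 ≡ 31^2 = 961 ≡ 11 (mod 50)
17^64 ≡ 11^2 = 121 ≡ 21 (mod 50)
17^128 ≡ 21^2 = 441 ≡ 41 (mod 50)
17^195 = 17^128 * 17^64 * 17^2 * 17^1 ≡ 41 * 21 * 39 * 17 (mod 50).
Accumulate the product:
41 * 21 = 861 ≡ 11
11 * 39 = 429 ≡ 29
29 * 17 = 493 ≡ 43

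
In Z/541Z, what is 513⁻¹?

483

Apply the Euclidean algorithm and back-substitute:
541 = 1·513 + 28
513 = 18·28 + 9
28 = 3·9 + 1
9 = 9·1 + 0
gcd(513, 541) = 1, so the inverse exists.
Bézout: 1 = 55·541 − 58·513.
So 513⁻¹ ≡ −58 ≡ 483 (mod 541).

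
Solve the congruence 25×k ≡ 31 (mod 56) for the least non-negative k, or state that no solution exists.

55

gcd(25, 56) = 1, so a unique solution mod 56 exists.
25⁻¹ ≡ 9 (mod 56).
k ≡ 9×31 ≡ 55 (mod 56).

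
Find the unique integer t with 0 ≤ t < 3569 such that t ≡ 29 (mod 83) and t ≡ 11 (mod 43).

527

83⁻¹ mod 43: 83×14 ≡ 1 (mod 43), so 83⁻¹ ≡ 14.
t = 29 + 83×((11 − 29)×14 mod 43) = 29 + 83×6 = 527.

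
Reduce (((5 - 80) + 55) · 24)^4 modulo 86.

5 - 80 = -75 ≡ 11 (mod 86)
11 + 55 = 66
66 · 24 = 1584 ≡ 36 (mod 86)
(36)^4 ≡ 36 (mod 86)

36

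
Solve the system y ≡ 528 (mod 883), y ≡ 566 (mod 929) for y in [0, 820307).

713109

883⁻¹ mod 929: 883×828 ≡ 1 (mod 929), so 883⁻¹ ≡ 828.
y = 528 + 883×((566 − 528)×828 mod 929) = 528 + 883×807 = 713109.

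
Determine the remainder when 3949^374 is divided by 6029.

2714

Compute successive squares:
374 in binary is 101110110, i.e. 374 = 256 + 64 + 32 + 16 + 4 + 2.
3949^1 ≡ 3949 (mod 6029)
3949^2 ≡ 3949^2 = 15594601 ≡ 3607 (mod 6029)
3949^4 ≡ 3607^2 = 13010449 ≡ 5896 (mod 6029)
3949^8 ≡ 5896^2 = 34762816 ≡ 5631 (mod 6029)
3949^16 ≡ 5631^2 = 31708161 ≡ 1650 (mod 6029)
3949^32 ≡ 1650^2 = 2722500 ≡ 3421 (mod 6029)
3949^64 ≡ 3421^2 = 11703241 ≡ 952 (mod 6029)
3949^128 ≡ 952^2 = 906304 ≡ 1954 (mod 6029)
3949^256 ≡ 1954^2 = 3818116 ≡ 1759 (mod 6029)
3949^374 = 3949^256 * 3949^64 * 3949^32 * 3949^16 * 3949^4 * 3949^2 ≡ 1759 * 952 * 3421 * 1650 * 5896 * 3607 (mod 6029).
Accumulate the product:
1759 * 952 = 1674568 ≡ 4535
4535 * 3421 = 15514235 ≡ 1618
1618 * 1650 = 2669700 ≡ 4882
4882 * 5896 = 28784272 ≡ 1826
1826 * 3607 = 6586382 ≡ 2714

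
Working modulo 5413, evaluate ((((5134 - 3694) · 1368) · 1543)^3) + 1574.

5134 - 3694 = 1440
1440 · 1368 = 1969920 ≡ 5001 (mod 5413)
5001 · 1543 = 7716543 ≡ 3018 (mod 5413)
(3018)^3 ≡ 2737 (mod 5413)
2737 + 1574 = 4311

4311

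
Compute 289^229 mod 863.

446

229 in binary is 11100101, i.e. 229 = 128 + 64 + 32 + 4 + 1.
289^1 ≡ 289 (mod 863)
289^2 ≡ 289^2 = 83521 ≡ 673 (mod 863)
289^4 ≡ 673^2 = 452929 ≡ 717 (mod 863)
289^8 ≡ 717^2 = 514089 ≡ 604 (mod 863)
289^16 ≡ 604^2 = 364816 ≡ 630 (mod 863)
289^32 ≡ 630^2 = 396900 ≡ 783 (mod 863)
289^64 ≡ 783^2 = 613089 ≡ 359 (mod 863)
289^128 ≡ 359^2 = 128881 ≡ 294 (mod 863)
289^229 = 289^128 × 289^64 × 289^32 × 289^4 × 289^1 ≡ 294 × 359 × 783 × 717 × 289 (mod 863).
Accumulate the product:
294 × 359 = 105546 ≡ 260
260 × 783 = 203580 ≡ 775
775 × 717 = 555675 ≡ 766
766 × 289 = 221374 ≡ 446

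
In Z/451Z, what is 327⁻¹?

451 = 1×327 + 124
327 = 2×124 + 79
124 = 1×79 + 45
79 = 1×45 + 34
45 = 1×34 + 11
34 = 3×11 + 1
11 = 11×1 + 0
gcd(327, 451) = 1, so the inverse exists.
Bézout: 1 = −29×451 + 40×327.
So 327⁻¹ ≡ 40 (mod 451).

40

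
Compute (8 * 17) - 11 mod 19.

11

8 * 17 = 136 ≡ 3 (mod 19)
3 - 11 = -8 ≡ 11 (mod 19)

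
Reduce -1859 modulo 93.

-1859 = -20*93 + 1, so -1859 ≡ 1 (mod 93).

1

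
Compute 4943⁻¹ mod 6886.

Apply the Euclidean algorithm and back-substitute:
6886 = 1×4943 + 1943
4943 = 2×1943 + 1057
1943 = 1×1057 + 886
1057 = 1×886 + 171
886 = 5×171 + 31
171 = 5×31 + 16
31 = 1×16 + 15
16 = 1×15 + 1
15 = 15×1 + 0
gcd(4943, 6886) = 1, so the inverse exists.
Bézout: 1 = −318×6886 + 443×4943.
So 4943⁻¹ ≡ 443 (mod 6886).

443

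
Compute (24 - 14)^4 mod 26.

24 - 14 = 10
(10)^4 ≡ 16 (mod 26)

16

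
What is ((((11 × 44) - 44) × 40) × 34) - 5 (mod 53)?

11 × 44 = 484 ≡ 7 (mod 53)
7 - 44 = -37 ≡ 16 (mod 53)
16 × 40 = 640 ≡ 4 (mod 53)
4 × 34 = 136 ≡ 30 (mod 53)
30 - 5 = 25

25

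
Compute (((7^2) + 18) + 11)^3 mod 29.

25

(7)^2 ≡ 20 (mod 29)
20 + 18 = 38 ≡ 9 (mod 29)
9 + 11 = 20
(20)^3 ≡ 25 (mod 29)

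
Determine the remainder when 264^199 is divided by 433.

143

199 in binary is 11000111, i.e. 199 = 128 + 64 + 4 + 2 + 1.
264^1 ≡ 264 (mod 433)
264^2 ≡ 264^2 = 69696 ≡ 416 (mod 433)
264^4 ≡ 416^2 = 173056 ≡ 289 (mod 433)
264^8 ≡ 289^2 = 83521 ≡ 385 (mod 433)
264^16 ≡ 385^2 = 148225 ≡ 139 (mod 433)
264^32 ≡ 139^2 = 19321 ≡ 269 (mod 433)
264^64 ≡ 269^2 = 72361 ≡ 50 (mod 433)
264^128 ≡ 50^2 = 2500 ≡ 335 (mod 433)
264^199 = 264^128 · 264^64 · 264^4 · 264^2 · 264^1 ≡ 335 · 50 · 289 · 416 · 264 (mod 433).
Accumulate the product:
335 · 50 = 16750 ≡ 296
296 · 289 = 85544 ≡ 243
243 · 416 = 101088 ≡ 199
199 · 264 = 52536 ≡ 143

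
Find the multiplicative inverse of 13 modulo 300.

Run the extended Euclidean algorithm:
300 = 23·13 + 1
13 = 13·1 + 0
gcd(13, 300) = 1, so the inverse exists.
Back-substitute for 1:
1 = 1·300 − 23·13
So 13⁻¹ ≡ −23 ≡ 277 (mod 300).

277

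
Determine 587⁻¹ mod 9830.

7653

9830 = 16·587 + 438
587 = 1·438 + 149
438 = 2·149 + 140
149 = 1·140 + 9
140 = 15·9 + 5
9 = 1·5 + 4
5 = 1·4 + 1
4 = 4·1 + 0
gcd(587, 9830) = 1, so the inverse exists.
Back-substitute for 1:
1 = 1·5 − 1·4
  = −1·9 + 2·5
  = 2·140 − 31·9
  = −31·149 + 33·140
  = 33·438 − 97·149
  = −97·587 + 130·438
  = 130·9830 − 2177·587
So 587⁻¹ ≡ −2177 ≡ 7653 (mod 9830).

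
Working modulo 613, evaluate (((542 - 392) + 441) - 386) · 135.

542 - 392 = 150
150 + 441 = 591
591 - 386 = 205
205 · 135 = 27675 ≡ 90 (mod 613)

90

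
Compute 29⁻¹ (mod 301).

Run the extended Euclidean algorithm:
301 = 10*29 + 11
29 = 2*11 + 7
11 = 1*7 + 4
7 = 1*4 + 3
4 = 1*3 + 1
3 = 3*1 + 0
gcd(29, 301) = 1, so the inverse exists.
Bézout: 1 = 8*301 − 83*29.
So 29⁻¹ ≡ −83 ≡ 218 (mod 301).

218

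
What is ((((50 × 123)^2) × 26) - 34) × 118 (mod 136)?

50 × 123 = 6150 ≡ 30 (mod 136)
(30)^2 ≡ 84 (mod 136)
84 × 26 = 2184 ≡ 8 (mod 136)
8 - 34 = -26 ≡ 110 (mod 136)
110 × 118 = 12980 ≡ 60 (mod 136)

60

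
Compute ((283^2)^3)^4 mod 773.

(283)^2 ≡ 470 (mod 773)
(470)^3 ≡ 597 (mod 773)
(597)^4 ≡ 44 (mod 773)

44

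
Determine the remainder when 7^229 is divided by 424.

Using repeated squaring:
229 in binary is 11100101, i.e. 229 = 128 + 64 + 32 + 4 + 1.
7^1 ≡ 7 (mod 424)
7^2 ≡ 7^2 = 49 (mod 424)
7^4 ≡ 49^2 = 2401 ≡ 281 (mod 424)
7^8 ≡ 281^2 = 78961 ≡ 97 (mod 424)
7^16 ≡ 97^2 = 9409 ≡ 81 (mod 424)
7^32 ≡ 81^2 = 6561 ≡ 201 (mod 424)
7^64 ≡ 201^2 = 40401 ≡ 121 (mod 424)
7^128 ≡ 121^2 = 14641 ≡ 225 (mod 424)
7^229 = 7^128 · 7^64 · 7^32 · 7^4 · 7^1 ≡ 225 · 121 · 201 · 281 · 7 (mod 424).
Accumulate the product:
225 · 121 = 27225 ≡ 89
89 · 201 = 17889 ≡ 81
81 · 281 = 22761 ≡ 289
289 · 7 = 2023 ≡ 327

327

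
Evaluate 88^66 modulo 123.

43

By square-and-multiply:
66 in binary is 1000010, i.e. 66 = 64 + 2.
88^1 ≡ 88 (mod 123)
88^2 ≡ 88^2 = 7744 ≡ 118 (mod 123)
88^4 ≡ 118^2 = 13924 ≡ 25 (mod 123)
88^8 ≡ 25^2 = 625 ≡ 10 (mod 123)
88^16 ≡ 10^2 = 100 (mod 123)
88^32 ≡ 100^2 = 10000 ≡ 37 (mod 123)
88^64 ≡ 37^2 = 1369 ≡ 16 (mod 123)
88^66 = 88^64 × 88^2 ≡ 16 × 118 (mod 123).
16 × 118 = 1888 ≡ 43 (mod 123).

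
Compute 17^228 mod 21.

1

17^1 ≡ 17 (mod 21)
17^2 ≡ 17^2 = 289 ≡ 16 (mod 21)
17^4 ≡ 16^2 = 256 ≡ 4 (mod 21)
17^8 ≡ 4^2 = 16 (mod 21)
17^16 ≡ 16^2 = 256 ≡ 4 (mod 21)
17^32 ≡ 4^2 = 16 (mod 21)
17^64 ≡ 16^2 = 256 ≡ 4 (mod 21)
17^128 ≡ 4^2 = 16 (mod 21)
17^228 = 17^128 × 17^64 × 17^32 × 17^4 ≡ 16 × 4 × 16 × 4 (mod 21).
Accumulate the product:
16 × 4 = 64 ≡ 1
1 × 16 = 16
16 × 4 = 64 ≡ 1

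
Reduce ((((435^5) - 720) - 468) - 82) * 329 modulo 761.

(435)^5 ≡ 281 (mod 761)
281 - 720 = -439 ≡ 322 (mod 761)
322 - 468 = -146 ≡ 615 (mod 761)
615 - 82 = 533
533 * 329 = 175357 ≡ 327 (mod 761)

327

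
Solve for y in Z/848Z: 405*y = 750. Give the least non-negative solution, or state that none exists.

gcd(405, 848) = 1, so a unique solution mod 848 exists.
405⁻¹ ≡ 781 (mod 848).
y ≡ 781*750 ≡ 630 (mod 848).

630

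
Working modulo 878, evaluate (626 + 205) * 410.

46

626 + 205 = 831
831 * 410 = 340710 ≡ 46 (mod 878)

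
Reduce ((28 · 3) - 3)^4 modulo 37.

28 · 3 = 84 ≡ 10 (mod 37)
10 - 3 = 7
(7)^4 ≡ 33 (mod 37)

33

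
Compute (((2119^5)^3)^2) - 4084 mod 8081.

(2119)^5 ≡ 3003 (mod 8081)
(3003)^3 ≡ 1503 (mod 8081)
(1503)^2 ≡ 4410 (mod 8081)
4410 - 4084 = 326

326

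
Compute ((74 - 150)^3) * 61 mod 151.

74 - 150 = -76 ≡ 75 (mod 151)
(75)^3 ≡ 132 (mod 151)
132 * 61 = 8052 ≡ 49 (mod 151)

49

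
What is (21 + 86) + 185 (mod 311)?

21 + 86 = 107
107 + 185 = 292

292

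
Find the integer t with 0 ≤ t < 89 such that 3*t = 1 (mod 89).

Run the extended Euclidean algorithm:
89 = 29×3 + 2
3 = 1×2 + 1
2 = 2×1 + 0
gcd(3, 89) = 1, so the inverse exists.
Bézout: 1 = −1×89 + 30×3.
So 3⁻¹ ≡ 30 (mod 89).

30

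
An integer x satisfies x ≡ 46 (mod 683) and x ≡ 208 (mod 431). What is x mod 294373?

63565

683⁻¹ mod 431: 683×248 ≡ 1 (mod 431), so 683⁻¹ ≡ 248.
x = 46 + 683×((208 − 46)×248 mod 431) = 46 + 683×93 = 63565.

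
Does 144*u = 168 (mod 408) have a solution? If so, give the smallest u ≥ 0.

gcd(144, 408) = 24, and 24 | 168, so solutions exist.
Divide through by 24: 6*u = 7 (mod 17).
6⁻¹ ≡ 3 (mod 17).
u ≡ 3*7 ≡ 4 (mod 17).
The smallest non-negative solution is u = 4.

4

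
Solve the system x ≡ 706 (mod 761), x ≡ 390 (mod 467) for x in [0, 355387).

761⁻¹ mod 467: 761·440 ≡ 1 (mod 467), so 761⁻¹ ≡ 440.
x = 706 + 761·((390 − 706)·440 mod 467) = 706 + 761·126 = 96592.

96592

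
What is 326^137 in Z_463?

253

Using repeated squaring:
326^1 ≡ 326 (mod 463)
326^2 ≡ 326^2 = 106276 ≡ 249 (mod 463)
326^4 ≡ 249^2 = 62001 ≡ 422 (mod 463)
326^8 ≡ 422^2 = 178084 ≡ 292 (mod 463)
326^16 ≡ 292^2 = 85264 ≡ 72 (mod 463)
326^32 ≡ 72^2 = 5184 ≡ 91 (mod 463)
326^64 ≡ 91^2 = 8281 ≡ 410 (mod 463)
326^128 ≡ 410^2 = 168100 ≡ 31 (mod 463)
326^137 = 326^128 · 326^8 · 326^1 ≡ 31 · 292 · 326 (mod 463).
Accumulate the product:
31 · 292 = 9052 ≡ 255
255 · 326 = 83130 ≡ 253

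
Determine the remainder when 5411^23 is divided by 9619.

951

Compute successive squares:
23 in binary is 10111, i.e. 23 = 16 + 4 + 2 + 1.
5411^1 ≡ 5411 (mod 9619)
5411^2 ≡ 5411^2 = 29278921 ≡ 8304 (mod 9619)
5411^4 ≡ 8304^2 = 68956416 ≡ 7424 (mod 9619)
5411^8 ≡ 7424^2 = 55115776 ≡ 8525 (mod 9619)
5411^16 ≡ 8525^2 = 72675625 ≡ 4080 (mod 9619)
5411^23 = 5411^16 · 5411^4 · 5411^2 · 5411^1 ≡ 4080 · 7424 · 8304 · 5411 (mod 9619).
Accumulate the product:
4080 · 7424 = 30289920 ≡ 9308
9308 · 8304 = 77293632 ≡ 4967
4967 · 5411 = 26876437 ≡ 951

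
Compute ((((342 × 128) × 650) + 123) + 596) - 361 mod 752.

582

342 × 128 = 43776 ≡ 160 (mod 752)
160 × 650 = 104000 ≡ 224 (mod 752)
224 + 123 = 347
347 + 596 = 943 ≡ 191 (mod 752)
191 - 361 = -170 ≡ 582 (mod 752)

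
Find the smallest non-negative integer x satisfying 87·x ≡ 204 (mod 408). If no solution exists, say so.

gcd(87, 408) = 3, and 3 | 204, so solutions exist.
Divide through by 3: 29·x ≡ 68 mod 136.
29⁻¹ ≡ 61 (mod 136).
x ≡ 61·68 ≡ 68 (mod 136).
The smallest non-negative solution is x = 68.

68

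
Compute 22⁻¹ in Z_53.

41

By the extended Euclidean algorithm:
53 = 2×22 + 9
22 = 2×9 + 4
9 = 2×4 + 1
4 = 4×1 + 0
gcd(22, 53) = 1, so the inverse exists.
Bézout: 1 = 5×53 − 12×22.
So 22⁻¹ ≡ −12 ≡ 41 (mod 53).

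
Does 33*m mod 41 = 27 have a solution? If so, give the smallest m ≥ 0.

12

gcd(33, 41) = 1, so a unique solution mod 41 exists.
33⁻¹ ≡ 5 (mod 41).
m ≡ 5*27 ≡ 12 (mod 41).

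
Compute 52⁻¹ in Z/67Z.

58

67 = 1*52 + 15
52 = 3*15 + 7
15 = 2*7 + 1
7 = 7*1 + 0
gcd(52, 67) = 1, so the inverse exists.
Back-substitute for 1:
1 = 1*15 − 2*7
  = −2*52 + 7*15
  = 7*67 − 9*52
So 52⁻¹ ≡ −9 ≡ 58 (mod 67).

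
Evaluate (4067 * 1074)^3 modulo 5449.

3991

4067 * 1074 = 4367958 ≡ 3309 (mod 5449)
(3309)^3 ≡ 3991 (mod 5449)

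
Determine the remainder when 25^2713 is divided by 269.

2713 in binary is 101010011001, i.e. 2713 = 2048 + 512 + 128 + 16 + 8 + 1.
25^1 ≡ 25 (mod 269)
25^2 ≡ 25^2 = 625 ≡ 87 (mod 269)
25^4 ≡ 87^2 = 7569 ≡ 37 (mod 269)
25^8 ≡ 37^2 = 1369 ≡ 24 (mod 269)
25^16 ≡ 24^2 = 576 ≡ 38 (mod 269)
25^32 ≡ 38^2 = 1444 ≡ 99 (mod 269)
25^64 ≡ 99^2 = 9801 ≡ 117 (mod 269)
25^128 ≡ 117^2 = 13689 ≡ 239 (mod 269)
25^256 ≡ 239^2 = 57121 ≡ 93 (mod 269)
25^512 ≡ 93^2 = 8649 ≡ 41 (mod 269)
25^1024 ≡ 41^2 = 1681 ≡ 67 (mod 269)
25^2048 ≡ 67^2 = 4489 ≡ 185 (mod 269)
25^2713 = 25^2048 × 25^512 × 25^128 × 25^16 × 25^8 × 25^1 ≡ 185 × 41 × 239 × 38 × 24 × 25 (mod 269).
Accumulate the product:
185 × 41 = 7585 ≡ 53
53 × 239 = 12667 ≡ 24
24 × 38 = 912 ≡ 105
105 × 24 = 2520 ≡ 99
99 × 25 = 2475 ≡ 54

54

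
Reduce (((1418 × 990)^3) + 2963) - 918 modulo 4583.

1418 × 990 = 1403820 ≡ 1422 (mod 4583)
(1422)^3 ≡ 1750 (mod 4583)
1750 + 2963 = 4713 ≡ 130 (mod 4583)
130 - 918 = -788 ≡ 3795 (mod 4583)

3795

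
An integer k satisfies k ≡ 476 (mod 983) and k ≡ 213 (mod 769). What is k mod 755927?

983⁻¹ mod 769: 983·442 ≡ 1 (mod 769), so 983⁻¹ ≡ 442.
k = 476 + 983·((213 − 476)·442 mod 769) = 476 + 983·642 = 631562.

631562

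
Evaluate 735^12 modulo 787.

70

12 in binary is 1100, i.e. 12 = 8 + 4.
735^1 ≡ 735 (mod 787)
735^2 ≡ 735^2 = 540225 ≡ 343 (mod 787)
735^4 ≡ 343^2 = 117649 ≡ 386 (mod 787)
735^8 ≡ 386^2 = 148996 ≡ 253 (mod 787)
735^12 = 735^8 · 735^4 ≡ 253 · 386 (mod 787).
253 · 386 = 97658 ≡ 70 (mod 787).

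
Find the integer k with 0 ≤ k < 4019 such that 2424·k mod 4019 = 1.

2807

Run the extended Euclidean algorithm:
4019 = 1×2424 + 1595
2424 = 1×1595 + 829
1595 = 1×829 + 766
829 = 1×766 + 63
766 = 12×63 + 10
63 = 6×10 + 3
10 = 3×3 + 1
3 = 3×1 + 0
gcd(2424, 4019) = 1, so the inverse exists.
Back-substitute for 1:
1 = 1×10 − 3×3
  = −3×63 + 19×10
  = 19×766 − 231×63
  = −231×829 + 250×766
  = 250×1595 − 481×829
  = −481×2424 + 731×1595
  = 731×4019 − 1212×2424
So 2424⁻¹ ≡ −1212 ≡ 2807 (mod 4019).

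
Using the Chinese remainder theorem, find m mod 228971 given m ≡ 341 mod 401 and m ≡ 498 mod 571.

401⁻¹ mod 571: 401*440 ≡ 1 (mod 571), so 401⁻¹ ≡ 440.
m = 341 + 401*((498 − 341)*440 mod 571) = 341 + 401*560 = 224901.
Check: 224901 mod 401 = 341, 224901 mod 571 = 498. ✓

224901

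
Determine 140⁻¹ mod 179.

179 = 1·140 + 39
140 = 3·39 + 23
39 = 1·23 + 16
23 = 1·16 + 7
16 = 2·7 + 2
7 = 3·2 + 1
2 = 2·1 + 0
gcd(140, 179) = 1, so the inverse exists.
Bézout: 1 = −61·179 + 78·140.
So 140⁻¹ ≡ 78 (mod 179).

78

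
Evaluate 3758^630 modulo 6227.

5630

630 in binary is 1001110110, i.e. 630 = 512 + 64 + 32 + 16 + 4 + 2.
3758^1 ≡ 3758 (mod 6227)
3758^2 ≡ 3758^2 = 14122564 ≡ 5955 (mod 6227)
3758^4 ≡ 5955^2 = 35462025 ≡ 5487 (mod 6227)
3758^8 ≡ 5487^2 = 30107169 ≡ 5851 (mod 6227)
3758^16 ≡ 5851^2 = 34234201 ≡ 4382 (mod 6227)
3758^32 ≡ 4382^2 = 19201924 ≡ 4083 (mod 6227)
3758^64 ≡ 4083^2 = 16670889 ≡ 1210 (mod 6227)
3758^128 ≡ 1210^2 = 1464100 ≡ 755 (mod 6227)
3758^256 ≡ 755^2 = 570025 ≡ 3368 (mod 6227)
3758^512 ≡ 3368^2 = 11343424 ≡ 4057 (mod 6227)
3758^630 = 3758^512 · 3758^64 · 3758^32 · 3758^16 · 3758^4 · 3758^2 ≡ 4057 · 1210 · 4083 · 4382 · 5487 · 5955 (mod 6227).
Accumulate the product:
4057 · 1210 = 4908970 ≡ 2094
2094 · 4083 = 8549802 ≡ 131
131 · 4382 = 574042 ≡ 1158
1158 · 5487 = 6353946 ≡ 2406
2406 · 5955 = 14327730 ≡ 5630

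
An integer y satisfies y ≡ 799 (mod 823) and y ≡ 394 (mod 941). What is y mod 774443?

823⁻¹ mod 941: 823*311 ≡ 1 (mod 941), so 823⁻¹ ≡ 311.
y = 799 + 823*((394 − 799)*311 mod 941) = 799 + 823*139 = 115196.

115196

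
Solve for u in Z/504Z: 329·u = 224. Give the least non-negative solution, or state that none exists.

16

gcd(329, 504) = 7, and 7 | 224, so solutions exist.
Divide through by 7: 47·u ≡ 32 mod 72.
47⁻¹ ≡ 23 (mod 72).
u ≡ 23·32 ≡ 16 (mod 72).
The smallest non-negative solution is u = 16.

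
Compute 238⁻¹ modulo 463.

107

463 = 1×238 + 225
238 = 1×225 + 13
225 = 17×13 + 4
13 = 3×4 + 1
4 = 4×1 + 0
gcd(238, 463) = 1, so the inverse exists.
Back-substitute for 1:
1 = 1×13 − 3×4
  = −3×225 + 52×13
  = 52×238 − 55×225
  = −55×463 + 107×238
So 238⁻¹ ≡ 107 (mod 463).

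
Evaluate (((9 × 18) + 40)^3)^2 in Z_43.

16

9 × 18 = 162 ≡ 33 (mod 43)
33 + 40 = 73 ≡ 30 (mod 43)
(30)^3 ≡ 39 (mod 43)
(39)^2 ≡ 16 (mod 43)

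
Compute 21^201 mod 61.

By square-and-multiply:
201 in binary is 11001001, i.e. 201 = 128 + 64 + 8 + 1.
21^1 ≡ 21 (mod 61)
21^2 ≡ 21^2 = 441 ≡ 14 (mod 61)
21^4 ≡ 14^2 = 196 ≡ 13 (mod 61)
21^8 ≡ 13^2 = 169 ≡ 47 (mod 61)
21^16 ≡ 47^2 = 2209 ≡ 13 (mod 61)
21^32 ≡ 13^2 = 169 ≡ 47 (mod 61)
21^64 ≡ 47^2 = 2209 ≡ 13 (mod 61)
21^128 ≡ 13^2 = 169 ≡ 47 (mod 61)
21^201 = 21^128 · 21^64 · 21^8 · 21^1 ≡ 47 · 13 · 47 · 21 (mod 61).
Accumulate the product:
47 · 13 = 611 ≡ 1
1 · 47 = 47
47 · 21 = 987 ≡ 11

11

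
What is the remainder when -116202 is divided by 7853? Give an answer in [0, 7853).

-116202 = -15·7853 + 1593, so -116202 ≡ 1593 (mod 7853).

1593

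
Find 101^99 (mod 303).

101

99 in binary is 1100011, i.e. 99 = 64 + 32 + 2 + 1.
101^1 ≡ 101 (mod 303)
101^2 ≡ 101^2 = 10201 ≡ 202 (mod 303)
101^4 ≡ 202^2 = 40804 ≡ 202 (mod 303)
101^8 ≡ 202^2 = 40804 ≡ 202 (mod 303)
101^16 ≡ 202^2 = 40804 ≡ 202 (mod 303)
101^32 ≡ 202^2 = 40804 ≡ 202 (mod 303)
101^64 ≡ 202^2 = 40804 ≡ 202 (mod 303)
101^99 = 101^64 * 101^32 * 101^2 * 101^1 ≡ 202 * 202 * 202 * 101 (mod 303).
Accumulate the product:
202 * 202 = 40804 ≡ 202
202 * 202 = 40804 ≡ 202
202 * 101 = 20402 ≡ 101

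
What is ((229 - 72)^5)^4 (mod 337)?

229 - 72 = 157
(157)^5 ≡ 127 (mod 337)
(127)^4 ≡ 187 (mod 337)

187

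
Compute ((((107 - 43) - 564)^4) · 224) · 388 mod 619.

107 - 43 = 64
64 - 564 = -500 ≡ 119 (mod 619)
(119)^4 ≡ 205 (mod 619)
205 · 224 = 45920 ≡ 114 (mod 619)
114 · 388 = 44232 ≡ 283 (mod 619)

283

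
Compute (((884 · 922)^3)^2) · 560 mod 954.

884 · 922 = 815048 ≡ 332 (mod 954)
(332)^3 ≡ 836 (mod 954)
(836)^2 ≡ 568 (mod 954)
568 · 560 = 318080 ≡ 398 (mod 954)

398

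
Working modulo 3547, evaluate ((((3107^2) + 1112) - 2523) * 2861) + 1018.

1354

(3107)^2 ≡ 2062 (mod 3547)
2062 + 1112 = 3174
3174 - 2523 = 651
651 * 2861 = 1862511 ≡ 336 (mod 3547)
336 + 1018 = 1354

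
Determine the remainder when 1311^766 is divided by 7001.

622

766 in binary is 1011111110, i.e. 766 = 512 + 128 + 64 + 32 + 16 + 8 + 4 + 2.
1311^1 ≡ 1311 (mod 7001)
1311^2 ≡ 1311^2 = 1718721 ≡ 3476 (mod 7001)
1311^4 ≡ 3476^2 = 12082576 ≡ 5851 (mod 7001)
1311^8 ≡ 5851^2 = 34234201 ≡ 6312 (mod 7001)
1311^16 ≡ 6312^2 = 39841344 ≡ 5654 (mod 7001)
1311^32 ≡ 5654^2 = 31967716 ≡ 1150 (mod 7001)
1311^64 ≡ 1150^2 = 1322500 ≡ 6312 (mod 7001)
1311^128 ≡ 6312^2 = 39841344 ≡ 5654 (mod 7001)
1311^256 ≡ 5654^2 = 31967716 ≡ 1150 (mod 7001)
1311^512 ≡ 1150^2 = 1322500 ≡ 6312 (mod 7001)
1311^766 = 1311^512 · 1311^128 · 1311^64 · 1311^32 · 1311^16 · 1311^8 · 1311^4 · 1311^2 ≡ 6312 · 5654 · 6312 · 1150 · 5654 · 6312 · 5851 · 3476 (mod 7001).
Accumulate the product:
6312 · 5654 = 35688048 ≡ 3951
3951 · 6312 = 24938712 ≡ 1150
1150 · 1150 = 1322500 ≡ 6312
6312 · 5654 = 35688048 ≡ 3951
3951 · 6312 = 24938712 ≡ 1150
1150 · 5851 = 6728650 ≡ 689
689 · 3476 = 2394964 ≡ 622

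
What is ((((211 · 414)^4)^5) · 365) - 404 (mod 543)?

268

211 · 414 = 87354 ≡ 474 (mod 543)
(474)^4 ≡ 129 (mod 543)
(129)^5 ≡ 405 (mod 543)
405 · 365 = 147825 ≡ 129 (mod 543)
129 - 404 = -275 ≡ 268 (mod 543)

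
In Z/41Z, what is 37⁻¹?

10

41 = 1×37 + 4
37 = 9×4 + 1
4 = 4×1 + 0
gcd(37, 41) = 1, so the inverse exists.
Back-substitute for 1:
1 = 1×37 − 9×4
  = −9×41 + 10×37
So 37⁻¹ ≡ 10 (mod 41).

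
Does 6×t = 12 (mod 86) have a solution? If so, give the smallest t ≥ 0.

2

gcd(6, 86) = 2, and 2 | 12, so solutions exist.
Divide through by 2: 3×t ≡ 6 mod 43.
3⁻¹ ≡ 29 (mod 43).
t ≡ 29×6 ≡ 2 (mod 43).
The smallest non-negative solution is t = 2.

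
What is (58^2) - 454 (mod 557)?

125

(58)^2 ≡ 22 (mod 557)
22 - 454 = -432 ≡ 125 (mod 557)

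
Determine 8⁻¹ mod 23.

23 = 2*8 + 7
8 = 1*7 + 1
7 = 7*1 + 0
gcd(8, 23) = 1, so the inverse exists.
Bézout: 1 = −1*23 + 3*8.
So 8⁻¹ ≡ 3 (mod 23).

3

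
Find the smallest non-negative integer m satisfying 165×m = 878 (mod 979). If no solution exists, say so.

no solution

gcd(165, 979) = 11, and 11 does not divide 878.
So the congruence has no solution.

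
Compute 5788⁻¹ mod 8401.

1450

Run the extended Euclidean algorithm:
8401 = 1·5788 + 2613
5788 = 2·2613 + 562
2613 = 4·562 + 365
562 = 1·365 + 197
365 = 1·197 + 168
197 = 1·168 + 29
168 = 5·29 + 23
29 = 1·23 + 6
23 = 3·6 + 5
6 = 1·5 + 1
5 = 5·1 + 0
gcd(5788, 8401) = 1, so the inverse exists.
Bézout: 1 = −999·8401 + 1450·5788.
So 5788⁻¹ ≡ 1450 (mod 8401).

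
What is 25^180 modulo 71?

25^1 ≡ 25 (mod 71)
25^2 ≡ 25^2 = 625 ≡ 57 (mod 71)
25^4 ≡ 57^2 = 3249 ≡ 54 (mod 71)
25^8 ≡ 54^2 = 2916 ≡ 5 (mod 71)
25^16 ≡ 5^2 = 25 (mod 71)
25^32 ≡ 25^2 = 625 ≡ 57 (mod 71)
25^64 ≡ 57^2 = 3249 ≡ 54 (mod 71)
25^128 ≡ 54^2 = 2916 ≡ 5 (mod 71)
25^180 = 25^128 * 25^32 * 25^16 * 25^4 ≡ 5 * 57 * 25 * 54 (mod 71).
Accumulate the product:
5 * 57 = 285 ≡ 1
1 * 25 = 25
25 * 54 = 1350 ≡ 1

1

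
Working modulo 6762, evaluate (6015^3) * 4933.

(6015)^3 ≡ 4005 (mod 6762)
4005 * 4933 = 19756665 ≡ 4863 (mod 6762)

4863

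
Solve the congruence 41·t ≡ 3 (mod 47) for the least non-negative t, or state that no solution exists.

23

gcd(41, 47) = 1, so a unique solution mod 47 exists.
41⁻¹ ≡ 39 (mod 47).
t ≡ 39·3 ≡ 23 (mod 47).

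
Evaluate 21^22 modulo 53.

21^1 ≡ 21 (mod 53)
21^2 ≡ 21^2 = 441 ≡ 17 (mod 53)
21^4 ≡ 17^2 = 289 ≡ 24 (mod 53)
21^8 ≡ 24^2 = 576 ≡ 46 (mod 53)
21^16 ≡ 46^2 = 2116 ≡ 49 (mod 53)
21^22 = 21^16 · 21^4 · 21^2 ≡ 49 · 24 · 17 (mod 53).
Accumulate the product:
49 · 24 = 1176 ≡ 10
10 · 17 = 170 ≡ 11

11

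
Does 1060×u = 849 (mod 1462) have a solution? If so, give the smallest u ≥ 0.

no solution

gcd(1060, 1462) = 2, and 2 does not divide 849.
So the congruence has no solution.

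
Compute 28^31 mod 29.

By square-and-multiply:
31 in binary is 11111, i.e. 31 = 16 + 8 + 4 + 2 + 1.
28^1 ≡ 28 (mod 29)
28^2 ≡ 28^2 = 784 ≡ 1 (mod 29)
28^4 ≡ 1^2 = 1 (mod 29)
28^8 ≡ 1^2 = 1 (mod 29)
28^16 ≡ 1^2 = 1 (mod 29)
28^31 = 28^16 × 28^8 × 28^4 × 28^2 × 28^1 ≡ 1 × 1 × 1 × 1 × 28 (mod 29).
Accumulate the product:
1 × 1 = 1
1 × 1 = 1
1 × 1 = 1
1 × 28 = 28

28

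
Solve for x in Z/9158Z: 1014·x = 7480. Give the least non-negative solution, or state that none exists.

3620

gcd(1014, 9158) = 2, and 2 | 7480, so solutions exist.
Divide through by 2: 507·x ≡ 3740 (mod 4579).
507⁻¹ ≡ 858 (mod 4579).
x ≡ 858·3740 ≡ 3620 (mod 4579).
The smallest non-negative solution is x = 3620.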